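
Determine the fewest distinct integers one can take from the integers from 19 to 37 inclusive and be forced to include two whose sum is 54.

Group the elements by complementary pair {x, 54−x}: {19,35}, {20,34}, {21,33}, …, giving 8 two-element pairs, the single value 27 (it cannot pair with itself since the integers are distinct), and 2 integers whose partner 54−x falls outside [19,37].
By the pigeonhole principle, treating each of those 11 groups as a pigeonhole, one can pick one integer per group — 11 integers — with no two summing to 54.
The 12th integer lands in an occupied pair, forcing a sum of 54.

12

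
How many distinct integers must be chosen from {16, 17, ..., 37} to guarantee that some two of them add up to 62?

Two chosen integers sum to 62 exactly when both halves of some pair {x, 62−x} with 25 ≤ x ≤ 62−x ≤ 37 are chosen — 6 such pairs.
The remaining 10 elements (those with no distinct partner in range) can never complete a 62-sum, so the worst case takes all of them and one from each pair: 10 + 6 = 16.
Pigeonhole: the 17th integer has to be the second member of some pair, so 16 + 1 = 17.

17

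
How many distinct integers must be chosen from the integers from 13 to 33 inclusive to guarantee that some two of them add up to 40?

15

Two chosen integers sum to 40 exactly when both halves of some pair {x, 40−x} with 13 ≤ x ≤ 40−x ≤ 27 are chosen — 7 such pairs.
The remaining 7 elements (those with no distinct partner in range) can never complete a 40-sum, so the worst case takes all of them and one from each pair: 7 + 7 = 14.
By the pigeonhole principle, the 15th integer has to be the second member of some pair, so 14 + 1 = 15.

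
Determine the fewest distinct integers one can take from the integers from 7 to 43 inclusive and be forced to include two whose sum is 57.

A set avoiding the sum 57 can contain at most one of each pair {x, 57−x}, plus the 7 elements whose complement lies outside the range.
The integers 7, …, 28 (22 of them) are such a set: any two sum to at least 7+8 = 15 and at most 27+28 = 55 < 57.
Any 23rd integer completes one of the 15 pairs, so 23 choices force a sum of 57.

23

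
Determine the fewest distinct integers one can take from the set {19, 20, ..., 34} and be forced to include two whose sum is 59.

A set avoiding the sum 59 can contain at most one of each pair {x, 59−x}, plus the 6 elements whose complement lies outside the range.
The integers 19, …, 29 (11 of them) are such a set: any two sum to at least 19+20 = 39 and at most 28+29 = 57 < 59.
By pigeonhole, any 12th integer completes one of the 5 pairs, so 12 choices force a sum of 59.

12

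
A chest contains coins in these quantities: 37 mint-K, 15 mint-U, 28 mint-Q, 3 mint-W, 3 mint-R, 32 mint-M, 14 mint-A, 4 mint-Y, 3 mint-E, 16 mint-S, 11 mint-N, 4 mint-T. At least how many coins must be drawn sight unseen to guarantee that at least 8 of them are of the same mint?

Put each drawn coin into a box by mint. The largest draw with every box below 8 takes min(count, 7) from each mint; mints with fewer than 7 contribute all they have.
Σ min(cᵢ, 7) = 7 + 7 + 7 + 3 + 3 + 7 + 7 + 4 + 3 + 7 + 7 + 4 = 66.
Draw number 66 + 1 = 67 must push one box to 8.

67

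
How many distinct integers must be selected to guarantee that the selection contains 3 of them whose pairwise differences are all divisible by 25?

Integers whose pairwise differences are multiples of 25 are exactly those sharing a remainder mod 25. By pigeonhole, the 25 residue classes mod 25 are the pigeonholes.
With 50 integers one could put 2 in each residue class and have no class reach 3.
The 51st integer pushes some class to 3, so 25·2 + 1 = 51.

51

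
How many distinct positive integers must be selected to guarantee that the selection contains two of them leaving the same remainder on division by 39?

The 39 residue classes mod 39 are the pigeonholes.
With 39 integers one could put 1 in each residue class and have no class reach 2.
The 40th integer pushes some class to 2, so 39·1 + 1 = 40.

40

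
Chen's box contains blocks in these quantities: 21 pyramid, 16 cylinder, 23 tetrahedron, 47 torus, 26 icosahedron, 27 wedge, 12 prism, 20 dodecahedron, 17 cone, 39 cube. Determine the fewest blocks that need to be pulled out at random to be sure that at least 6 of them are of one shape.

51

An adversary could hand out at most 5 blocks per shape: 5 + 5 + 5 + 5 + 5 + 5 + 5 + 5 + 5 + 5 = 50 blocks and still no shape has 6.
One more block lands in a shape already at 5, so 51 draws are enough and 50 are not.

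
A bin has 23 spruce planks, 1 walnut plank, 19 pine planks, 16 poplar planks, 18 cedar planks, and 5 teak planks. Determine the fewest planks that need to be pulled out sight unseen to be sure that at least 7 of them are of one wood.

31

Pigeonhole: put each drawn plank into a box by wood. The largest draw with every box below 7 takes min(count, 6) from each wood; woods with fewer than 6 contribute all they have.
Σ min(cᵢ, 6) = 6 + 1 + 6 + 6 + 6 + 5 = 30.
Draw number 30 + 1 = 31 must push one box to 7.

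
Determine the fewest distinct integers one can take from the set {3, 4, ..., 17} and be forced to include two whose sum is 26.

Two chosen integers sum to 26 exactly when both halves of some pair {x, 26−x} with 9 ≤ x ≤ 26−x ≤ 17 are chosen — 4 such pairs.
The remaining 7 elements (those with no distinct partner in range) can never complete a 26-sum, so the worst case takes all of them and one from each pair: 7 + 4 = 11.
The 12th integer has to be the second member of some pair, so 11 + 1 = 12.

12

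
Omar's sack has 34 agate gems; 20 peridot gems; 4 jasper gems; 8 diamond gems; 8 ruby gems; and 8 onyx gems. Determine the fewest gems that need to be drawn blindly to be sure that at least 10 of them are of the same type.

The 6 types are the holes; the gems drawn are the pigeons.
To avoid 10 of any one type, the worst case takes at most 9 of each type, or every gem of a type that has fewer than 9.
That gives 9 + 9 + 4 + 8 + 8 + 8 = 46 gems with no type reaching 10.
The next gem forces some type to 10, so 46 + 1 = 47.

47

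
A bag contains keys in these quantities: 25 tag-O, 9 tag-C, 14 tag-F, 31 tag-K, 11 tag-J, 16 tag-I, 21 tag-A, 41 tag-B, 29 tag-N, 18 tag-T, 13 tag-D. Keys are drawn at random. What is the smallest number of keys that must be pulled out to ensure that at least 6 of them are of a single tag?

An adversary could hand out at most 5 keys per tag: 5 + 5 + 5 + 5 + 5 + 5 + 5 + 5 + 5 + 5 + 5 = 55 keys and still no tag has 6.
One more key lands in a tag already at 5, so 56 draws are enough and 55 are not.

56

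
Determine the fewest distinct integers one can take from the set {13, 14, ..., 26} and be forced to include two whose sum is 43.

10

Group the elements by complementary pair {x, 43−x}: {17,26}, {18,25}, {19,24}, …, giving 5 two-element pairs and 4 integers whose partner 43−x falls outside [13,26].
Treating each of those 9 groups as a pigeonhole, one can pick one integer per group — 9 integers — with no two summing to 43.
The 10th integer lands in an occupied pair, forcing a sum of 43.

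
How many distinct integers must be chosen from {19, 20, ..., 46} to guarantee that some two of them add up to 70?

Group the elements by complementary pair {x, 70−x}: {24,46}, {25,45}, {26,44}, …, giving 11 two-element pairs, the single value 35 (it cannot pair with itself since the integers are distinct), and 5 integers whose partner 70−x falls outside [19,46].
Treating each of those 17 groups as a pigeonhole, one can pick one integer per group — 17 integers — with no two summing to 70.
The 18th integer lands in an occupied pair, forcing a sum of 70.

18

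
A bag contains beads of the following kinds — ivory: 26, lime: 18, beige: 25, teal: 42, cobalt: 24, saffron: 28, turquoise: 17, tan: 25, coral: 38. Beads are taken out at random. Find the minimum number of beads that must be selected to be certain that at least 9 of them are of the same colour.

Put each drawn bead into a box by colour. The largest draw with every box below 9 takes min(count, 8) from each colour.
Σ min(cᵢ, 8) = 8 + 8 + 8 + 8 + 8 + 8 + 8 + 8 + 8 = 72.
Draw number 72 + 1 = 73 must push one box to 9.

73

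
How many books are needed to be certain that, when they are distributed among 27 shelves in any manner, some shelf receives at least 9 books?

With 216 books one could put exactly 8 in each of the 27 shelves, and no shelf would reach 9.
One more book must land in a shelf that already has 8, giving it 9.
So 27 × 8 + 1 = 217 books are required.

217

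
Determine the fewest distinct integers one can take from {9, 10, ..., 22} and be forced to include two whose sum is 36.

Group the elements by complementary pair {x, 36−x}: {14,22}, {15,21}, {16,20}, …, giving 4 two-element pairs; the single value 18 (it cannot pair with itself since the integers are distinct); and 5 integers whose partner 36−x falls outside [9,22].
Treating each of those 10 groups as a pigeonhole, one can pick one integer per group — 10 integers — with no two summing to 36.
The 11th integer lands in an occupied pair, forcing a sum of 36.

11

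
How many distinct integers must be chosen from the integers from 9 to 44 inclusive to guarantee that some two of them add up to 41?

25

Group the elements by complementary pair {x, 41−x}: {9,32}, {10,31}, {11,30}, …, giving 12 two-element pairs and 12 integers whose partner 41−x falls outside [9,44].
By the pigeonhole principle, treating each of those 24 groups as a pigeonhole, one can pick one integer per group — 24 integers — with no two summing to 41.
The 25th integer lands in an occupied pair, forcing a sum of 41.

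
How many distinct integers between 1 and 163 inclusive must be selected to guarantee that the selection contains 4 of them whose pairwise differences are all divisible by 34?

Integers whose pairwise differences are multiples of 34 are exactly those sharing a remainder mod 34. Pigeonhole: the 34 residue classes mod 34 are the pigeonholes.
With 102 integers one could put 3 in each residue class and have no class reach 4.
The 103rd integer pushes some class to 4, so 34·3 + 1 = 103.

103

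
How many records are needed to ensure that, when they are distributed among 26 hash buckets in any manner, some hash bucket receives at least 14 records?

With 338 records one could put exactly 13 in each of the 26 hash buckets, and no hash bucket would reach 14.
Pigeonhole: one more record must land in a hash bucket that already has 13, giving it 14.
So 26 × 13 + 1 = 339 records are required.

339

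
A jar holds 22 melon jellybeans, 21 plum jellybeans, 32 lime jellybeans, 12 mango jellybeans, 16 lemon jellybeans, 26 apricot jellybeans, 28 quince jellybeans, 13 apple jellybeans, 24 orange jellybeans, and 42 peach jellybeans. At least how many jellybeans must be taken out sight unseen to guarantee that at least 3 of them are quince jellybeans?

In the worst case for collecting quince jellybeans, every non-quince jellybean comes out first.
There are 22 + 21 + 32 + 12 + 16 + 26 + 13 + 24 + 42 = 208 non-quince jellybeans altogether.
After those, each further jellybean must be quince, so 208 + 3 = 211 draws guarantee 3 quince jellybeans.

211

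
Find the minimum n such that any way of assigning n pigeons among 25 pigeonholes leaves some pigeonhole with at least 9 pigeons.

With 200 pigeons one could put exactly 8 in each of the 25 pigeonholes, and no pigeonhole would reach 9.
One more pigeon must land in a pigeonhole that already has 8, giving it 9.
So 25 × 8 + 1 = 201 pigeons are required.

201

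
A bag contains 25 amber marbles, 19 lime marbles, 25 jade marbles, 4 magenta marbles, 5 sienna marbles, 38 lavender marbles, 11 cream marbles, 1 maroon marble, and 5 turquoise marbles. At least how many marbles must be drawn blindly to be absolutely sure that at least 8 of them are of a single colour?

An adversary could hand out at most 7 marbles per colour (4 colours run out sooner): 7 + 7 + 7 + 4 + 5 + 7 + 7 + 1 + 5 = 50 marbles and still no colour has 8.
One more marble lands in a colour already at 7, so 51 draws are enough and 50 are not.

51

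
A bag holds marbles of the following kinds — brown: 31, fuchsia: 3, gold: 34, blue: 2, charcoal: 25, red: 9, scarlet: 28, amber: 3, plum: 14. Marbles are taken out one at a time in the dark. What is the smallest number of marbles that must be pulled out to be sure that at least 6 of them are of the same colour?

The 9 colours are the holes; the marbles drawn are the pigeons.
To avoid 6 of any one colour, the worst case takes at most 5 of each colour, or every marble of a colour that has fewer than 5.
That gives 5 + 3 + 5 + 2 + 5 + 5 + 5 + 3 + 5 = 38 marbles with no colour reaching 6.
The next marble forces some colour to 6, so 38 + 1 = 39.

39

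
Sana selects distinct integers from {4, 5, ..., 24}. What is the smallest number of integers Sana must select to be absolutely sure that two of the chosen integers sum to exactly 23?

14

Two chosen integers sum to 23 exactly when both halves of some pair {x, 23−x} with 4 ≤ x ≤ 23−x ≤ 19 are chosen — 8 such pairs.
The remaining 5 elements (those with no distinct partner in range) can never complete a 23-sum, so the worst case takes all of them and one from each pair: 5 + 8 = 13.
The 14th integer has to be the second member of some pair, so 13 + 1 = 14.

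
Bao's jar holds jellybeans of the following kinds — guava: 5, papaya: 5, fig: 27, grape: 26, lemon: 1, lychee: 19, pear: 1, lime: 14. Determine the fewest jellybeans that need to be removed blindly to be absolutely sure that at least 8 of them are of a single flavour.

Pigeonhole: the 8 flavours are the holes; the jellybeans drawn are the pigeons.
To avoid 8 of any one flavour, the worst case takes at most 7 of each flavour, or every jellybean of a flavour that has fewer than 7.
That gives 5 + 5 + 7 + 7 + 1 + 7 + 1 + 7 = 40 jellybeans with no flavour reaching 8.
The next jellybean forces some flavour to 8, so 40 + 1 = 41.

41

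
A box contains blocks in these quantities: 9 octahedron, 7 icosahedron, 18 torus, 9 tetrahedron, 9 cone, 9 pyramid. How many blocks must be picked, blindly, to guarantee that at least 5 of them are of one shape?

25

The 6 shapes are the holes; the blocks drawn are the pigeons.
To avoid 5 of any one shape, the worst case takes at most 4 of each shape.
That gives 4 + 4 + 4 + 4 + 4 + 4 = 24 blocks with no shape reaching 5.
The next block forces some shape to 5, so 24 + 1 = 25.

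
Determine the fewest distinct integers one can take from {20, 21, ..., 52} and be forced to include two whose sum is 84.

24

Group the elements by complementary pair {x, 84−x}: {32,52}, {33,51}, {34,50}, …, giving 10 two-element pairs; the single value 42 (it cannot pair with itself since the integers are distinct); and 12 integers whose partner 84−x falls outside [20,52].
By the pigeonhole principle, treating each of those 23 groups as a pigeonhole, one can pick one integer per group — 23 integers — with no two summing to 84.
The 24th integer lands in an occupied pair, forcing a sum of 84.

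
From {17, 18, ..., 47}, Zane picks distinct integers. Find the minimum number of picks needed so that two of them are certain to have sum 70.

20

A set avoiding the sum 70 can contain at most one of each pair {x, 70−x}, plus the 7 elements whose complement lies outside the range or equal to its own complement.
The integers 17, …, 35 (19 of them) are such a set: any two sum to at least 17+18 = 35 and at most 34+35 = 69 < 70.
Pigeonhole: any 20th integer completes one of the 12 pairs, so 20 choices force a sum of 70.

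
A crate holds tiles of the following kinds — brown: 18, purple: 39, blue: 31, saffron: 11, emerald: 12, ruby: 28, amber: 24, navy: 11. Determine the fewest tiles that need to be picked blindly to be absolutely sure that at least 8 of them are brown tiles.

164

In the worst case for collecting brown tiles, every non-brown tile comes out first.
There are 39 + 31 + 11 + 12 + 28 + 24 + 11 = 156 non-brown tiles altogether.
After those, each further tile must be brown, so 156 + 8 = 164 draws guarantee 8 brown tiles.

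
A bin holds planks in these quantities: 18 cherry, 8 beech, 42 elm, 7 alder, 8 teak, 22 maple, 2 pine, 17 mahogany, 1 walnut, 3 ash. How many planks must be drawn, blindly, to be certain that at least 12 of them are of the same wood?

Pigeonhole: put each drawn plank into a box by wood. The largest draw with every box below 12 takes min(count, 11) from each wood; woods with fewer than 11 contribute all they have.
Σ min(cᵢ, 11) = 11 + 8 + 11 + 7 + 8 + 11 + 2 + 11 + 1 + 3 = 73.
Draw number 73 + 1 = 74 must push one box to 12.

74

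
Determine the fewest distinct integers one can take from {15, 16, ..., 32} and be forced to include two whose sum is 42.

Two chosen integers sum to 42 exactly when both halves of some pair {x, 42−x} with 15 ≤ x ≤ 42−x ≤ 27 are chosen — 6 such pairs.
The remaining 6 elements (those with no distinct partner in range) can never complete a 42-sum, so the worst case takes all of them and one from each pair: 6 + 6 = 12.
The 13th integer has to be the second member of some pair, so 12 + 1 = 13.

13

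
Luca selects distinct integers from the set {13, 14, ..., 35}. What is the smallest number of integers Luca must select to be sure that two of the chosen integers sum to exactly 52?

15

Group the elements by complementary pair {x, 52−x}: {17,35}, {18,34}, {19,33}, …, giving 9 two-element pairs, the single value 26 (it cannot pair with itself since the integers are distinct), and 4 integers whose partner 52−x falls outside [13,35].
By the pigeonhole principle, treating each of those 14 groups as a pigeonhole, one can pick one integer per group — 14 integers — with no two summing to 52.
The 15th integer lands in an occupied pair, forcing a sum of 52.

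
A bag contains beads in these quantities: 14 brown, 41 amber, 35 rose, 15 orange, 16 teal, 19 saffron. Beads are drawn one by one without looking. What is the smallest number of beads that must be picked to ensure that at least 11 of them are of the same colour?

By the pigeonhole principle, the 6 colours are the holes; the beads drawn are the pigeons.
To avoid 11 of any one colour, the worst case takes at most 10 of each colour.
That gives 10 + 10 + 10 + 10 + 10 + 10 = 60 beads with no colour reaching 11.
The next bead forces some colour to 11, so 60 + 1 = 61.

61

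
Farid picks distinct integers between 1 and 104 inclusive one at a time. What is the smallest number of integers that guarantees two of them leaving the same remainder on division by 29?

30

By pigeonhole, the 29 residue classes mod 29 are the pigeonholes.
With 29 integers one could put 1 in each residue class and have no class reach 2.
The 30th integer pushes some class to 2, so 29·1 + 1 = 30.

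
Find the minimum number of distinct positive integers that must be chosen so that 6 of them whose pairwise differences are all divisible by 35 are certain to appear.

Integers whose pairwise differences are multiples of 35 are exactly those sharing a remainder mod 35. The 35 residue classes mod 35 are the pigeonholes.
With 175 integers one could put 5 in each residue class and have no class reach 6.
The 176th integer pushes some class to 6, so 35·5 + 1 = 176.

176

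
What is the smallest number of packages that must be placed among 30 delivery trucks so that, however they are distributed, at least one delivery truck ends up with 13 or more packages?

361

With 360 packages one could put exactly 12 in each of the 30 delivery trucks, and no delivery truck would reach 13.
Pigeonhole: one more package must land in a delivery truck that already has 12, giving it 13.
So 30 × 12 + 1 = 361 packages are required.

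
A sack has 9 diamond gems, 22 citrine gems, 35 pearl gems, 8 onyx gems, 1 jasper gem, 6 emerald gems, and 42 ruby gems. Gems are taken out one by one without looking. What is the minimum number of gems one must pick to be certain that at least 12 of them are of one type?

58

Pigeonhole: put each drawn gem into a box by type. The largest draw with every box below 12 takes min(count, 11) from each type; types with fewer than 11 contribute all they have.
Σ min(cᵢ, 11) = 9 + 11 + 11 + 8 + 1 + 6 + 11 = 57.
Draw number 57 + 1 = 58 must push one box to 12.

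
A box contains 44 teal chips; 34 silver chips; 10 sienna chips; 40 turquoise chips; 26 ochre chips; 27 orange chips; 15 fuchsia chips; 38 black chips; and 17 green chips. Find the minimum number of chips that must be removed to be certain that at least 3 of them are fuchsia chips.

In the worst case for collecting fuchsia chips, every non-fuchsia chip comes out first.
There are 44 + 34 + 10 + 40 + 26 + 27 + 38 + 17 = 236 non-fuchsia chips altogether.
After those, each further chip must be fuchsia, so 236 + 3 = 239 draws guarantee 3 fuchsia chips.

239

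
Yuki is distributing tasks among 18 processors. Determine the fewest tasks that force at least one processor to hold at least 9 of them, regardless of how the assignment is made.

145

With 144 tasks one could put exactly 8 in each of the 18 processors, and no processor would reach 9.
One more task must land in a processor that already has 8, giving it 9.
So 18 × 8 + 1 = 145 tasks are required.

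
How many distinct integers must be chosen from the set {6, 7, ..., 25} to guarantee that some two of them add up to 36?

A set avoiding the sum 36 can contain at most one of each pair {x, 36−x}, plus the 6 elements whose complement lies outside the range or equal to its own complement.
The integers 6, …, 18 (13 of them) are such a set: any two sum to at least 6+7 = 13 and at most 17+18 = 35 < 36.
By the pigeonhole principle, any 14th integer completes one of the 7 pairs, so 14 choices force a sum of 36.

14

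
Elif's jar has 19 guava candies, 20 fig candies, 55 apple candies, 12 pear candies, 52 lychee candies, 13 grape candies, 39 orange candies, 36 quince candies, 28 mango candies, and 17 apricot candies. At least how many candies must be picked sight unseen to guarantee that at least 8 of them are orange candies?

In the worst case for collecting orange candies, every non-orange candy comes out first.
There are 19 + 20 + 55 + 12 + 52 + 13 + 36 + 28 + 17 = 252 non-orange candies altogether.
After those, each further candy must be orange, so 252 + 8 = 260 draws guarantee 8 orange candies.

260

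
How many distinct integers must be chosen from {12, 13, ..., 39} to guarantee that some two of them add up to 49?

16

Two chosen integers sum to 49 exactly when both halves of some pair {x, 49−x} with 12 ≤ x ≤ 49−x ≤ 37 are chosen — 13 such pairs.
The remaining 2 elements (those with no distinct partner in range) can never complete a 49-sum, so the worst case takes all of them and one from each pair: 2 + 13 = 15.
The 16th integer has to be the second member of some pair, so 15 + 1 = 16.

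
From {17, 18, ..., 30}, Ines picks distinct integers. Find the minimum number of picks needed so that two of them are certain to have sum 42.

11

A set avoiding the sum 42 can contain at most one of each pair {x, 42−x}, plus the 6 elements whose complement lies outside the range or equal to its own complement.
The integers 21, …, 30 (10 of them) are such a set: any two sum to at least 21+22 = 43 > 42.
By the pigeonhole principle, any 11th integer completes one of the 4 pairs, so 11 choices force a sum of 42.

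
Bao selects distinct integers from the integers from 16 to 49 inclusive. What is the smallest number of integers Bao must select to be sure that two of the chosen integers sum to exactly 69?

20

A set avoiding the sum 69 can contain at most one of each pair {x, 69−x}, plus the 4 elements whose complement lies outside the range.
The integers 16, …, 34 (19 of them) are such a set: any two sum to at least 16+17 = 33 and at most 33+34 = 67 < 69.
Any 20th integer completes one of the 15 pairs, so 20 choices force a sum of 69.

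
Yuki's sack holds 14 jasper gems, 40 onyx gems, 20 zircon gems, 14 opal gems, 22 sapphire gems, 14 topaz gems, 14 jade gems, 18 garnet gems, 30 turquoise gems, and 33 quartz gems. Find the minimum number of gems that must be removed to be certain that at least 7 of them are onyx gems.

186

In the worst case for collecting onyx gems, every non-onyx gem comes out first.
There are 14 + 20 + 14 + 22 + 14 + 14 + 18 + 30 + 33 = 179 non-onyx gems altogether.
After those, each further gem must be onyx, so 179 + 7 = 186 draws guarantee 7 onyx gems.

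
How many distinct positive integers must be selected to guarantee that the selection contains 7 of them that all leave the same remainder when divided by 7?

By pigeonhole, the 7 residue classes mod 7 are the pigeonholes.
With 42 integers one could put 6 in each residue class and have no class reach 7.
The 43rd integer pushes some class to 7, so 7·6 + 1 = 43.

43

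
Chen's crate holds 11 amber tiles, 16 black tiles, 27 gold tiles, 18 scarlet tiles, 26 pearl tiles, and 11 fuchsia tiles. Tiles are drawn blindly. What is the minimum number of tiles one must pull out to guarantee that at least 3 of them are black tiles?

96

In the worst case for collecting black tiles, every non-black tile comes out first.
There are 11 + 27 + 18 + 26 + 11 = 93 non-black tiles altogether.
After those, each further tile must be black, so 93 + 3 = 96 draws guarantee 3 black tiles.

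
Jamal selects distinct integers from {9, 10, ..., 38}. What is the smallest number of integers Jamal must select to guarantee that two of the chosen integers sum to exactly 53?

19

Two chosen integers sum to 53 exactly when both halves of some pair {x, 53−x} with 15 ≤ x ≤ 53−x ≤ 38 are chosen — 12 such pairs.
The remaining 6 elements (those with no distinct partner in range) can never complete a 53-sum, so the worst case takes all of them and one from each pair: 6 + 12 = 18.
By pigeonhole, the 19th integer has to be the second member of some pair, so 18 + 1 = 19.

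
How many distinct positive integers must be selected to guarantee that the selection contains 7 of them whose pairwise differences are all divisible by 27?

163

Integers whose pairwise differences are multiples of 27 are exactly those sharing a remainder mod 27. The 27 residue classes mod 27 are the pigeonholes.
With 162 integers one could put 6 in each residue class and have no class reach 7.
The 163rd integer pushes some class to 7, so 27·6 + 1 = 163.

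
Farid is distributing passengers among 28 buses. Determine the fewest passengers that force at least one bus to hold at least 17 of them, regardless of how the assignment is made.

With 448 passengers one could put exactly 16 in each of the 28 buses, and no bus would reach 17.
By the pigeonhole principle, one more passenger must land in a bus that already has 16, giving it 17.
So 28 × 16 + 1 = 449 passengers are required.

449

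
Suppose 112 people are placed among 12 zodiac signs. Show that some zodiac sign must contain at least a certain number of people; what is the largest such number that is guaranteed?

The 12 zodiac signs are the holes and the 112 people are the pigeons.
If every zodiac sign held at most 9 people, the total would be at most 12 × 9 = 108, which is less than 112.
So some zodiac sign holds at least ⌈112/12⌉ = 10 people.

10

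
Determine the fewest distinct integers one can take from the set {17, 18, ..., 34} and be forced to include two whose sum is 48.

12

Two chosen integers sum to 48 exactly when both halves of some pair {x, 48−x} with 17 ≤ x ≤ 48−x ≤ 31 are chosen — 7 such pairs.
The remaining 4 elements (those with no distinct partner in range) can never complete a 48-sum, so the worst case takes all of them and one from each pair: 4 + 7 = 11.
The 12th integer has to be the second member of some pair, so 11 + 1 = 12.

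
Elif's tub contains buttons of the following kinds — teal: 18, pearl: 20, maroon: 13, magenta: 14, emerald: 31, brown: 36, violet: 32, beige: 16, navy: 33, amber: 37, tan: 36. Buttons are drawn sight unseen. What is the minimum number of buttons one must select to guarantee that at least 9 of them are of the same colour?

By the pigeonhole principle, put each drawn button into a box by colour. The largest draw with every box below 9 takes min(count, 8) from each colour.
Σ min(cᵢ, 8) = 8 + 8 + 8 + 8 + 8 + 8 + 8 + 8 + 8 + 8 + 8 = 88.
Draw number 88 + 1 = 89 must push one box to 9.

89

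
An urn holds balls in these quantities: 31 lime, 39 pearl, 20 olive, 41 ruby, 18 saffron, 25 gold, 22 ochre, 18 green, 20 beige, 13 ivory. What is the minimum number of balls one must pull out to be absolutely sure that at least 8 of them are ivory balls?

In the worst case for collecting ivory balls, every non-ivory ball comes out first.
There are 31 + 39 + 20 + 41 + 18 + 25 + 22 + 18 + 20 = 234 non-ivory balls altogether.
After those, each further ball must be ivory, so 234 + 8 = 242 draws guarantee 8 ivory balls.

242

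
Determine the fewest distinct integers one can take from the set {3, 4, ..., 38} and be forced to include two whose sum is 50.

Group the elements by complementary pair {x, 50−x}: {12,38}, {13,37}, {14,36}, …, giving 13 two-element pairs; the single value 25 (it cannot pair with itself since the integers are distinct); and 9 integers whose partner 50−x falls outside [3,38].
Pigeonhole: treating each of those 23 groups as a pigeonhole, one can pick one integer per group — 23 integers — with no two summing to 50.
The 24th integer lands in an occupied pair, forcing a sum of 50.

24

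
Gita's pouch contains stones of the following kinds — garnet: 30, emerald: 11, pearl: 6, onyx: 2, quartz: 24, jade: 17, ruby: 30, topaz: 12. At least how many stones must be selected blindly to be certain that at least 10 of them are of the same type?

63

By the pigeonhole principle, the 8 types are the holes; the stones drawn are the pigeons.
To avoid 10 of any one type, the worst case takes at most 9 of each type, or every stone of a type that has fewer than 9.
That gives 9 + 9 + 6 + 2 + 9 + 9 + 9 + 9 = 62 stones with no type reaching 10.
The next stone forces some type to 10, so 62 + 1 = 63.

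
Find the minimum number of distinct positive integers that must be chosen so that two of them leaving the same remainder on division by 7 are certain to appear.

The 7 residue classes mod 7 are the pigeonholes.
With 7 integers one could put 1 in each residue class and have no class reach 2.
The 8th integer pushes some class to 2, so 7·1 + 1 = 8.

8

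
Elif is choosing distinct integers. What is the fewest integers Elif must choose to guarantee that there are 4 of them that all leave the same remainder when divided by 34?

By the pigeonhole principle, the 34 residue classes mod 34 are the pigeonholes.
With 102 integers one could put 3 in each residue class and have no class reach 4.
The 103rd integer pushes some class to 4, so 34·3 + 1 = 103.

103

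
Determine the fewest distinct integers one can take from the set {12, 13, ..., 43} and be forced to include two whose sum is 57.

Two chosen integers sum to 57 exactly when both halves of some pair {x, 57−x} with 14 ≤ x ≤ 57−x ≤ 43 are chosen — 15 such pairs.
The remaining 2 elements (those with no distinct partner in range) can never complete a 57-sum, so the worst case takes all of them and one from each pair: 2 + 15 = 17.
The 18th integer has to be the second member of some pair, so 17 + 1 = 18.

18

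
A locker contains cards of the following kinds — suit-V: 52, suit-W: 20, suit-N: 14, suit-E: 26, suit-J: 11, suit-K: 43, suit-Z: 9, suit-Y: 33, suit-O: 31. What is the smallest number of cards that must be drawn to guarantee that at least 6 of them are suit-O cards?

In the worst case for collecting suit-O cards, every non-suit-O card comes out first.
There are 52 + 20 + 14 + 26 + 11 + 43 + 9 + 33 = 208 non-suit-O cards altogether.
After those, each further card must be suit-O, so 208 + 6 = 214 draws guarantee 6 suit-O cards.

214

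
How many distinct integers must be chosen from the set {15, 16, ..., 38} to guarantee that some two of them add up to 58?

A set avoiding the sum 58 can contain at most one of each pair {x, 58−x}, plus the 6 elements whose complement lies outside the range or equal to its own complement.
The integers 15, …, 29 (15 of them) are such a set: any two sum to at least 15+16 = 31 and at most 28+29 = 57 < 58.
By the pigeonhole principle, any 16th integer completes one of the 9 pairs, so 16 choices force a sum of 58.

16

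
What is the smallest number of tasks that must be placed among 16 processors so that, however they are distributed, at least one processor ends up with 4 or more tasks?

49

With 48 tasks one could put exactly 3 in each of the 16 processors, and no processor would reach 4.
By the pigeonhole principle, one more task must land in a processor that already has 3, giving it 4.
So 16 × 3 + 1 = 49 tasks are required.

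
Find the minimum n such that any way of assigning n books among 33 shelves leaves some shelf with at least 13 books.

397

With 396 books one could put exactly 12 in each of the 33 shelves, and no shelf would reach 13.
By pigeonhole, one more book must land in a shelf that already has 12, giving it 13.
So 33 × 12 + 1 = 397 books are required.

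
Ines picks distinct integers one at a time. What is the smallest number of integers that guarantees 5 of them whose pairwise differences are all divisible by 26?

105

Integers whose pairwise differences are multiples of 26 are exactly those sharing a remainder mod 26. The 26 residue classes mod 26 are the pigeonholes.
With 104 integers one could put 4 in each residue class and have no class reach 5.
The 105th integer pushes some class to 5, so 26·4 + 1 = 105.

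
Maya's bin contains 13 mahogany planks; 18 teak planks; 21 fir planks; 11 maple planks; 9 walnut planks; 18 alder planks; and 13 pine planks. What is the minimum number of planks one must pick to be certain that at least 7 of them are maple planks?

In the worst case for collecting maple planks, every non-maple plank comes out first.
There are 13 + 18 + 21 + 9 + 18 + 13 = 92 non-maple planks altogether.
After those, each further plank must be maple, so 92 + 7 = 99 draws guarantee 7 maple planks.

99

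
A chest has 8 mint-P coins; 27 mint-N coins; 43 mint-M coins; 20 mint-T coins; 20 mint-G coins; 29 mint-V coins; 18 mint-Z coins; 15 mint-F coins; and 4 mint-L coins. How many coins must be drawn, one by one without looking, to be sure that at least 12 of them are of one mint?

By the pigeonhole principle, put each drawn coin into a box by mint. The largest draw with every box below 12 takes min(count, 11) from each mint; mints with fewer than 11 contribute all they have.
Σ min(cᵢ, 11) = 8 + 11 + 11 + 11 + 11 + 11 + 11 + 11 + 4 = 89.
Draw number 89 + 1 = 90 must push one box to 12.

90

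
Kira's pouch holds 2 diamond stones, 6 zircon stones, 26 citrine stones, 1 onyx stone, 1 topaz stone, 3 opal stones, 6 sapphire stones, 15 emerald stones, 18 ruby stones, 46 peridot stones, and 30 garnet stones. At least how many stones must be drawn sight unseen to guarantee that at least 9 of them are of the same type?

60

Pigeonhole: the 11 types are the holes; the stones drawn are the pigeons.
To avoid 9 of any one type, the worst case takes at most 8 of each type, or every stone of a type that has fewer than 8.
That gives 2 + 6 + 8 + 1 + 1 + 3 + 6 + 8 + 8 + 8 + 8 = 59 stones with no type reaching 9.
The next stone forces some type to 9, so 59 + 1 = 60.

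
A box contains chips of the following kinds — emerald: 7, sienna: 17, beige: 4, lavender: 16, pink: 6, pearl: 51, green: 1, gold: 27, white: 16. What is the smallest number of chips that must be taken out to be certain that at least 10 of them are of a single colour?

64

By the pigeonhole principle, the 9 colours are the holes; the chips drawn are the pigeons.
To avoid 10 of any one colour, the worst case takes at most 9 of each colour, or every chip of a colour that has fewer than 9.
That gives 7 + 9 + 4 + 9 + 6 + 9 + 1 + 9 + 9 = 63 chips with no colour reaching 10.
The next chip forces some colour to 10, so 63 + 1 = 64.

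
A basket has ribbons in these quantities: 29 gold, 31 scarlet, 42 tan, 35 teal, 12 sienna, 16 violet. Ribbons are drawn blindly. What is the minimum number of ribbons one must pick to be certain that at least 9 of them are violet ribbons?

In the worst case for collecting violet ribbons, every non-violet ribbon comes out first.
There are 29 + 31 + 42 + 35 + 12 = 149 non-violet ribbons altogether.
After those, each further ribbon must be violet, so 149 + 9 = 158 draws guarantee 9 violet ribbons.

158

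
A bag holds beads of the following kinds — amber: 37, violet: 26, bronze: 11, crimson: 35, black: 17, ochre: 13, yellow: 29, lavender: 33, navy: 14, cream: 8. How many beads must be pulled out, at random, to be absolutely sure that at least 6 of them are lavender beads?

196

In the worst case for collecting lavender beads, every non-lavender bead comes out first.
There are 37 + 26 + 11 + 35 + 17 + 13 + 29 + 14 + 8 = 190 non-lavender beads altogether.
After those, each further bead must be lavender, so 190 + 6 = 196 draws guarantee 6 lavender beads.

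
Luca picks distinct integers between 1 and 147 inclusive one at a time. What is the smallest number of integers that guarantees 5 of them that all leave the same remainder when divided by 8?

By the pigeonhole principle, the 8 residue classes mod 8 are the pigeonholes.
With 32 integers one could put 4 in each residue class and have no class reach 5.
The 33rd integer pushes some class to 5, so 8·4 + 1 = 33.

33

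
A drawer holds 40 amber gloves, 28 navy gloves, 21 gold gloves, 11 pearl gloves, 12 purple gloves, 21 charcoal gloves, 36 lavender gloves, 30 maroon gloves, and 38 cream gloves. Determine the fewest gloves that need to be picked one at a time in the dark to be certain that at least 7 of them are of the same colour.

55

The 9 colours are the holes; the gloves drawn are the pigeons.
To avoid 7 of any one colour, the worst case takes at most 6 of each colour.
That gives 6 + 6 + 6 + 6 + 6 + 6 + 6 + 6 + 6 = 54 gloves with no colour reaching 7.
The next glove forces some colour to 7, so 54 + 1 = 55.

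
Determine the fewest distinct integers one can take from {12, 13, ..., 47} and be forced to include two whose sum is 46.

A set avoiding the sum 46 can contain at most one of each pair {x, 46−x}, plus the 14 elements whose complement lies outside the range or equal to its own complement.
The integers 23, …, 47 (25 of them) are such a set: any two sum to at least 23+24 = 47 > 46.
Pigeonhole: any 26th integer completes one of the 11 pairs, so 26 choices force a sum of 46.

26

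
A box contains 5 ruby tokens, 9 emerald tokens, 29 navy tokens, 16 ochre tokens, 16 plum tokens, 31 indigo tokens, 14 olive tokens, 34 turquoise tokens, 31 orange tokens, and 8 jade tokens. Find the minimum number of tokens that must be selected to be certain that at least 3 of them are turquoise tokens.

162

In the worst case for collecting turquoise tokens, every non-turquoise token comes out first.
There are 5 + 9 + 29 + 16 + 16 + 31 + 14 + 31 + 8 = 159 non-turquoise tokens altogether.
After those, each further token must be turquoise, so 159 + 3 = 162 draws guarantee 3 turquoise tokens.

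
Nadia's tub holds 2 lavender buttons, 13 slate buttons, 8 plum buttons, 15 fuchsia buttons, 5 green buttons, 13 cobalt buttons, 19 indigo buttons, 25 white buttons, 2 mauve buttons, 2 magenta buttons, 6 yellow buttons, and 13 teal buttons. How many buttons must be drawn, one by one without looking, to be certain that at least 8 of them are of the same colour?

67

The 12 colours are the holes; the buttons drawn are the pigeons.
To avoid 8 of any one colour, the worst case takes at most 7 of each colour, or every button of a colour that has fewer than 7.
That gives 2 + 7 + 7 + 7 + 5 + 7 + 7 + 7 + 2 + 2 + 6 + 7 = 66 buttons with no colour reaching 8.
The next button forces some colour to 8, so 66 + 1 = 67.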